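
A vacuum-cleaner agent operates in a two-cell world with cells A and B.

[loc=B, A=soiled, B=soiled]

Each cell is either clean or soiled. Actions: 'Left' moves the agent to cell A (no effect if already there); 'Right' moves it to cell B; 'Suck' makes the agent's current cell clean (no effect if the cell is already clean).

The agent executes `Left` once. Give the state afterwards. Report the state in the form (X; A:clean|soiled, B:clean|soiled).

start: (B; A:soiled, B:soiled)
t=1 Left ⇒ (A; A:soiled, B:soiled)

(A; A:soiled, B:soiled)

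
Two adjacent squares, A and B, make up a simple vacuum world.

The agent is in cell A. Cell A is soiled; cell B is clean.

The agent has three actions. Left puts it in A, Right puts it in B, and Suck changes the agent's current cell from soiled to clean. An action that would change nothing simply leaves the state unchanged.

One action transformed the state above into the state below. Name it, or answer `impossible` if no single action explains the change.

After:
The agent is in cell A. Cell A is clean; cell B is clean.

try  Left: (A; A:soiled, B:clean)
try Right: (B; A:soiled, B:clean)
try  Suck: (A; A:clean, B:clean)  ← match

Suck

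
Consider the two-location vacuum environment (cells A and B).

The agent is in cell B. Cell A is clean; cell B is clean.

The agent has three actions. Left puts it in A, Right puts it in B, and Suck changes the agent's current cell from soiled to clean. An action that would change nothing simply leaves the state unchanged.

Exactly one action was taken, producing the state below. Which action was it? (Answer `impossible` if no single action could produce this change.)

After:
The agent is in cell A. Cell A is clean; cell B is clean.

try  Left: <A|clean|clean>  ← match
try Right: <B|clean|clean>
try  Suck: <B|clean|clean>

Left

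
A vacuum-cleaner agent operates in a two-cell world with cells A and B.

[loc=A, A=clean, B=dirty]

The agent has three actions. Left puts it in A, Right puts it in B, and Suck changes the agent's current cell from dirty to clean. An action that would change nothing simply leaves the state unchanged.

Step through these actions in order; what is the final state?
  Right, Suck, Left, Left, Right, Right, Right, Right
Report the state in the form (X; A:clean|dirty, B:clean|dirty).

[1] after Right: (B; A:clean, B:dirty)
[2] after Suck: (B; A:clean, B:clean)
[3] after Left: (A; A:clean, B:clean)
[4] after Left: (A; A:clean, B:clean)
[5] after Right: (B; A:clean, B:clean)
[6] after Right: (B; A:clean, B:clean)
[7] after Right: (B; A:clean, B:clean)
[8] after Right: (B; A:clean, B:clean)

(B; A:clean, B:clean)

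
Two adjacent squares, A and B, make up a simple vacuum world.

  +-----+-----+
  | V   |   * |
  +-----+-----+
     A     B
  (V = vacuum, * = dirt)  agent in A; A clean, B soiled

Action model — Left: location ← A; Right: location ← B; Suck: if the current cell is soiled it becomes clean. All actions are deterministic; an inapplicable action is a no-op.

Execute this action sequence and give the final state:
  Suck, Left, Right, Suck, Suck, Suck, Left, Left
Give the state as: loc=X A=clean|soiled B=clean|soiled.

loc=A A=clean B=clean

1) do Suck; now loc=A A=clean B=soiled
2) do Left; now loc=A A=clean B=soiled
3) do Right; now loc=B A=clean B=soiled
4) do Suck; now loc=B A=clean B=clean
5) do Suck; now loc=B A=clean B=clean
6) do Suck; now loc=B A=clean B=clean
7) do Left; now loc=A A=clean B=clean
8) do Left; now loc=A A=clean B=clean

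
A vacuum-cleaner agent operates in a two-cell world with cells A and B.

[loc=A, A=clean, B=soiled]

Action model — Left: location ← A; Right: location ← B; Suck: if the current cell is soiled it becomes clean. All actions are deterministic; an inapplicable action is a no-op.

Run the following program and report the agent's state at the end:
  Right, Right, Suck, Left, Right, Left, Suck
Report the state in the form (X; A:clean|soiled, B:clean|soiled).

(A; A:clean, B:clean)

step 1/7 (Right): (B; A:clean, B:soiled)
step 2/7 (Right): (B; A:clean, B:soiled)
step 3/7 (Suck): (B; A:clean, B:clean)
step 4/7 (Left): (A; A:clean, B:clean)
step 5/7 (Right): (B; A:clean, B:clean)
step 6/7 (Left): (A; A:clean, B:clean)
step 7/7 (Suck): (A; A:clean, B:clean)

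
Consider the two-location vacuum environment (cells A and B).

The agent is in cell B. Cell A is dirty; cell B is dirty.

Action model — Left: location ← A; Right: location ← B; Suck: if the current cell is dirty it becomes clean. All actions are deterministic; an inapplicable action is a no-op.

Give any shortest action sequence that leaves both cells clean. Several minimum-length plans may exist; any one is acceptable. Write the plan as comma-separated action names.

1) do Suck; now (B; A:dirty, B:clean)
2) do Left; now (A; A:dirty, B:clean)
3) do Suck; now (A; A:clean, B:clean)
min 3: Suck B + move + Suck A

Suck, Left, Suck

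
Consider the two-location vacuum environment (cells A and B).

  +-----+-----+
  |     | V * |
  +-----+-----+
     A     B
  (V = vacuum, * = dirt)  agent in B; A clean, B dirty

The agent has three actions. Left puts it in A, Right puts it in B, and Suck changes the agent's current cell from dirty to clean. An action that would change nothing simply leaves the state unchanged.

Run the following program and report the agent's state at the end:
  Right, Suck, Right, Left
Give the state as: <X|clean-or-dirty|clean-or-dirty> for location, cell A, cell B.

Right (#1): <B|clean|dirty>
Suck (#2): <B|clean|clean>
Right (#3): <B|clean|clean>
Left (#4): <A|clean|clean>

<A|clean|clean>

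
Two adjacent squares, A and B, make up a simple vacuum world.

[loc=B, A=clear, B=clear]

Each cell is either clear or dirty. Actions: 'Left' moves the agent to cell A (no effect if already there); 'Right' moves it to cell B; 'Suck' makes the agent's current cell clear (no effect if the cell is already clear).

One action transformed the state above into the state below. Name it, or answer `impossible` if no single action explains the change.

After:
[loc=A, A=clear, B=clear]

Left

try  Left: (A; A:clear, B:clear)  ← match
try Right: (B; A:clear, B:clear)
try  Suck: (B; A:clear, B:clear)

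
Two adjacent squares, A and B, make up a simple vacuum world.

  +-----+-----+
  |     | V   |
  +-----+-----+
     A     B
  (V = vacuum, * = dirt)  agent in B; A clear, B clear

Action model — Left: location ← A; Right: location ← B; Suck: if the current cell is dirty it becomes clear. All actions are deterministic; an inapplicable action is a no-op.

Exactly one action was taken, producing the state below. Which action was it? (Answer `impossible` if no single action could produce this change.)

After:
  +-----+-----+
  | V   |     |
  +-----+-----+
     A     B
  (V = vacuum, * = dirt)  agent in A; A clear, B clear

try  Left: <A|clear|clear>  ← match
try Right: <B|clear|clear>
try  Suck: <B|clear|clear>

Left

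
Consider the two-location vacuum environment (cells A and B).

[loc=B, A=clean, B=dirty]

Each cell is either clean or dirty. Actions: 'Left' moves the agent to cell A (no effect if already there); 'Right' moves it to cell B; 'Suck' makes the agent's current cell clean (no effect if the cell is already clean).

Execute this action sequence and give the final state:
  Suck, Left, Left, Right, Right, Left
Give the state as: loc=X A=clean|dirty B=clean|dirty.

loc=A A=clean B=clean

1. Suck → loc=B A=clean B=clean
2. Left → loc=A A=clean B=clean
3. Left → loc=A A=clean B=clean
4. Right → loc=B A=clean B=clean
5. Right → loc=B A=clean B=clean
6. Left → loc=A A=clean B=clean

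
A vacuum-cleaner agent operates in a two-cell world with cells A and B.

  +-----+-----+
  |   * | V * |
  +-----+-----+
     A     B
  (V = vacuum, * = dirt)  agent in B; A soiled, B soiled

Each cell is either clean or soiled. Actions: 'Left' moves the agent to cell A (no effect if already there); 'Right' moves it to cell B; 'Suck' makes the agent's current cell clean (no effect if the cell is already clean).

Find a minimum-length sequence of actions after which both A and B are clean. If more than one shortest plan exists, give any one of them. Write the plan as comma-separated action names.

step 1/3 (Suck): in B — A soiled, B clean
step 2/3 (Left): in A — A soiled, B clean
step 3/3 (Suck): in A — A clean, B clean
min 3: Suck B + move + Suck A

Suck, Left, Suck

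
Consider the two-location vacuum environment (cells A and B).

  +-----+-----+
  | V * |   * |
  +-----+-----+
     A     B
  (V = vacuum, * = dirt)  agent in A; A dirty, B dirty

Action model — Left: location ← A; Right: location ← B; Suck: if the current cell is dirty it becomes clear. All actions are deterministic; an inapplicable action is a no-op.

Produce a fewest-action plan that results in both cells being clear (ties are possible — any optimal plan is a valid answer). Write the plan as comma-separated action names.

Suck, Right, Suck

1. Suck → <A|clear|dirty>
2. Right → <B|clear|dirty>
3. Suck → <B|clear|clear>
min 3: Suck A + move + Suck B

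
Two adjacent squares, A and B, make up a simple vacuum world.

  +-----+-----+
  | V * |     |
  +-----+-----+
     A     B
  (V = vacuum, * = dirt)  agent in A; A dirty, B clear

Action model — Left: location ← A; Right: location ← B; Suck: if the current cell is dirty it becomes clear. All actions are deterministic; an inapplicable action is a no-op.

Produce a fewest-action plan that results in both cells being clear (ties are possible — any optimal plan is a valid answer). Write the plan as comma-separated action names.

Suck

Suck (#1): <A|clear|clear>
min 1: A is dirty, one Suck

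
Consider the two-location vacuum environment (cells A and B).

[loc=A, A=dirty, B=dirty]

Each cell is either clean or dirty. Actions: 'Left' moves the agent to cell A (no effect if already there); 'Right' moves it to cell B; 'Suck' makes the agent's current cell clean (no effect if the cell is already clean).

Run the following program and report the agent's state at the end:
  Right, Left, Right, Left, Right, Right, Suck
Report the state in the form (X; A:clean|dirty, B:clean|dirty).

1) do Right; now (B; A:dirty, B:dirty)
2) do Left; now (A; A:dirty, B:dirty)
3) do Right; now (B; A:dirty, B:dirty)
4) do Left; now (A; A:dirty, B:dirty)
5) do Right; now (B; A:dirty, B:dirty)
6) do Right; now (B; A:dirty, B:dirty)
7) do Suck; now (B; A:dirty, B:clean)

(B; A:dirty, B:clean)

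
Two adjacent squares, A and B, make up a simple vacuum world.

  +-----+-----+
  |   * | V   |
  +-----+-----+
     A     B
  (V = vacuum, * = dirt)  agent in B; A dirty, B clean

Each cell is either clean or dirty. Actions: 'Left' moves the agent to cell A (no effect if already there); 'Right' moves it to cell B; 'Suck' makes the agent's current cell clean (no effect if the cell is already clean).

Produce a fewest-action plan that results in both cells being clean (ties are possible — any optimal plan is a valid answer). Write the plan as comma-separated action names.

Left, Suck

t=1 Left ⇒ in A — A dirty, B clean
t=2 Suck ⇒ in A — A clean, B clean
min 2: go A then Suck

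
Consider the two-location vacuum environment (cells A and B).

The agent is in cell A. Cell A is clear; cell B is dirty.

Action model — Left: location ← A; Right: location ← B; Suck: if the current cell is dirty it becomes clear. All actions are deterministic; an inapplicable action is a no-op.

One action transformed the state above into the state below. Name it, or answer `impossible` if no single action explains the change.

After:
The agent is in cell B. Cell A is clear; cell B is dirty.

Right

try  Left: <A|clear|dirty>
try Right: <B|clear|dirty>  ← match
try  Suck: <A|clear|dirty>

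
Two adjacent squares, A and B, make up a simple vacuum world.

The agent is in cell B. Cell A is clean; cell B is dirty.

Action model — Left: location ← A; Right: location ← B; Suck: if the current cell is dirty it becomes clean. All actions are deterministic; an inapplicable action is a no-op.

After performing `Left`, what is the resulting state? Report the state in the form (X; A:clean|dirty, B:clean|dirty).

(A; A:clean, B:dirty)

start: (B; A:clean, B:dirty)
t=1 Left ⇒ (A; A:clean, B:dirty)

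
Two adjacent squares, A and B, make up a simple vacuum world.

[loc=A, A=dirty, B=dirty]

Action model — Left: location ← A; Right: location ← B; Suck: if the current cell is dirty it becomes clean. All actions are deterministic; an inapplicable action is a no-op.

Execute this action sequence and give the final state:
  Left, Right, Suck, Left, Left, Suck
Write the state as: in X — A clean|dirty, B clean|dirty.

in A — A clean, B clean

t=1 Left ⇒ in A — A dirty, B dirty
t=2 Right ⇒ in B — A dirty, B dirty
t=3 Suck ⇒ in B — A dirty, B clean
t=4 Left ⇒ in A — A dirty, B clean
t=5 Left ⇒ in A — A dirty, B clean
t=6 Suck ⇒ in A — A clean, B clean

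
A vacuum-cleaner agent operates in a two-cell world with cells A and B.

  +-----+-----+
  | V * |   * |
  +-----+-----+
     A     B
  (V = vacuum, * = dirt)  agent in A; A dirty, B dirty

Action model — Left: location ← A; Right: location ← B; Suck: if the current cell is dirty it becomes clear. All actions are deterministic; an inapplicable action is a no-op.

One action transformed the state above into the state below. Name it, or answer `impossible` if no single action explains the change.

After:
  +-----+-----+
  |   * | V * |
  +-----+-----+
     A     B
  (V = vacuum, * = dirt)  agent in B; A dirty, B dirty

try  Left: in A — A dirty, B dirty
try Right: in B — A dirty, B dirty  ← match
try  Suck: in A — A clear, B dirty

Right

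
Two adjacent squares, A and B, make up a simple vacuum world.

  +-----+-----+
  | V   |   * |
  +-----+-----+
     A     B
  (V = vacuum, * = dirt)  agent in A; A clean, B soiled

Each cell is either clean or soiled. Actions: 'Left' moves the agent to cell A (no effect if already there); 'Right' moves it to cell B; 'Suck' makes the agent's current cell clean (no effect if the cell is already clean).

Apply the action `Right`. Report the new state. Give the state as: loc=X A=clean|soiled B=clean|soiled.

loc=B A=clean B=soiled

start: loc=A A=clean B=soiled
1) do Right; now loc=B A=clean B=soiled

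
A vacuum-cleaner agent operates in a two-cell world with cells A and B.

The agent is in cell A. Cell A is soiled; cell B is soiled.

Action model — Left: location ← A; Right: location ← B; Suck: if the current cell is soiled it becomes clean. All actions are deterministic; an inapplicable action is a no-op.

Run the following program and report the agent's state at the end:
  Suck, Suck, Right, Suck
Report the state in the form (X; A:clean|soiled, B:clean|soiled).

(B; A:clean, B:clean)

1. Suck → (A; A:clean, B:soiled)
2. Suck → (A; A:clean, B:soiled)
3. Right → (B; A:clean, B:soiled)
4. Suck → (B; A:clean, B:clean)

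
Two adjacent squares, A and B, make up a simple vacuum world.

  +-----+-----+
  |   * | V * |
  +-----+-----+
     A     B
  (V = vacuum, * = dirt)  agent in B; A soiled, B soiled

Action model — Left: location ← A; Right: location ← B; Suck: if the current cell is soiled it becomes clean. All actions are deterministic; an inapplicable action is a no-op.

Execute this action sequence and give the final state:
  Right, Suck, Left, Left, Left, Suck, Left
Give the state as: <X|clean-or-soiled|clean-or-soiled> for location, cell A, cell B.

<A|clean|clean>

1) do Right; now <B|soiled|soiled>
2) do Suck; now <B|soiled|clean>
3) do Left; now <A|soiled|clean>
4) do Left; now <A|soiled|clean>
5) do Left; now <A|soiled|clean>
6) do Suck; now <A|clean|clean>
7) do Left; now <A|clean|clean>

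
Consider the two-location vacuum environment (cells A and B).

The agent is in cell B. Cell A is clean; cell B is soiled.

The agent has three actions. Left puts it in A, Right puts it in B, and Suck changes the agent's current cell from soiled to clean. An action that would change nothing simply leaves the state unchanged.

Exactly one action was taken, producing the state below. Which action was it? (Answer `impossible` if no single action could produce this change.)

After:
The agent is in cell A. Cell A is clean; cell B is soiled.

try  Left: in A — A clean, B soiled  ← match
try Right: in B — A clean, B soiled
try  Suck: in B — A clean, B clean

Left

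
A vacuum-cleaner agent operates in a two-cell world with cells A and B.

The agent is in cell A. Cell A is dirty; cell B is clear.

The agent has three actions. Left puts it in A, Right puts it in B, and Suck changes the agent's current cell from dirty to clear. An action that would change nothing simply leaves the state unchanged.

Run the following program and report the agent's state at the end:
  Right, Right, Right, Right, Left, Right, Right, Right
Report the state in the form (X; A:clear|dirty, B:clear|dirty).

(B; A:dirty, B:clear)

1) do Right; now (B; A:dirty, B:clear)
2) do Right; now (B; A:dirty, B:clear)
3) do Right; now (B; A:dirty, B:clear)
4) do Right; now (B; A:dirty, B:clear)
5) do Left; now (A; A:dirty, B:clear)
6) do Right; now (B; A:dirty, B:clear)
7) do Right; now (B; A:dirty, B:clear)
8) do Right; now (B; A:dirty, B:clear)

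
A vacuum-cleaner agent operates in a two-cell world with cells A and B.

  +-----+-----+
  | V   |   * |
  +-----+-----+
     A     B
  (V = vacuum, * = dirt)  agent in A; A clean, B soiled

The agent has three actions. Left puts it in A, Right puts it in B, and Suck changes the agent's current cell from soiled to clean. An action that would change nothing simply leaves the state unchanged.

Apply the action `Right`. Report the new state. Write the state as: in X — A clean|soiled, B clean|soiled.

in B — A clean, B soiled

start: in A — A clean, B soiled
step 1/1 (Right): in B — A clean, B soiled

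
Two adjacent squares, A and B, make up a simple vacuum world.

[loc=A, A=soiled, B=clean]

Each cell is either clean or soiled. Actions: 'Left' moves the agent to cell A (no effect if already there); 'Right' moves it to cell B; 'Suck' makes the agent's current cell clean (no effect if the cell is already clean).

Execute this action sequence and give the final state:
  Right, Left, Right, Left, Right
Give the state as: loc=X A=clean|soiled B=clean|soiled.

loc=B A=soiled B=clean

1) do Right; now loc=B A=soiled B=clean
2) do Left; now loc=A A=soiled B=clean
3) do Right; now loc=B A=soiled B=clean
4) do Left; now loc=A A=soiled B=clean
5) do Right; now loc=B A=soiled B=clean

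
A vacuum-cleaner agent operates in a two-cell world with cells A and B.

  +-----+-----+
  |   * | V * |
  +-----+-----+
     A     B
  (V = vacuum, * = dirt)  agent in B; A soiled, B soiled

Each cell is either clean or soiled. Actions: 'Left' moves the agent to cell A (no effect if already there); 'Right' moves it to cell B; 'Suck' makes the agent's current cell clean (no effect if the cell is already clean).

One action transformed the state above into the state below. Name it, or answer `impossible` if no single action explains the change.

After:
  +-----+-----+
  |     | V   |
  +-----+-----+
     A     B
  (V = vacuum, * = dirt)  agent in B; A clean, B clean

impossible

try  Left: (A; A:soiled, B:soiled)
try Right: (B; A:soiled, B:soiled)
try  Suck: (B; A:soiled, B:clean)
no single action produces the after-state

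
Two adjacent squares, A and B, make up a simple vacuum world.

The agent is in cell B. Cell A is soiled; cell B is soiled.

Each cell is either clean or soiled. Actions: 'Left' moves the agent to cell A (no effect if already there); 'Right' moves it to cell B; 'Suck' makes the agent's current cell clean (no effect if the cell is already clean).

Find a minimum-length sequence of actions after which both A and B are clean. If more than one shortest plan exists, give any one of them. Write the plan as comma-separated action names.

Suck, Left, Suck

Suck (#1): <B|soiled|clean>
Left (#2): <A|soiled|clean>
Suck (#3): <A|clean|clean>
min 3: Suck B + move + Suck A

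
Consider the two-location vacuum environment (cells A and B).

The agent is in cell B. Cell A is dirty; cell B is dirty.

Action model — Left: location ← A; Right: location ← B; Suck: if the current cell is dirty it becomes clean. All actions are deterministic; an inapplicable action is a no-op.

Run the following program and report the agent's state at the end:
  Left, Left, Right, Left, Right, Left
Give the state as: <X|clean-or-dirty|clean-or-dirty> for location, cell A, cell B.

<A|dirty|dirty>

t=1 Left ⇒ <A|dirty|dirty>
t=2 Left ⇒ <A|dirty|dirty>
t=3 Right ⇒ <B|dirty|dirty>
t=4 Left ⇒ <A|dirty|dirty>
t=5 Right ⇒ <B|dirty|dirty>
t=6 Left ⇒ <A|dirty|dirty>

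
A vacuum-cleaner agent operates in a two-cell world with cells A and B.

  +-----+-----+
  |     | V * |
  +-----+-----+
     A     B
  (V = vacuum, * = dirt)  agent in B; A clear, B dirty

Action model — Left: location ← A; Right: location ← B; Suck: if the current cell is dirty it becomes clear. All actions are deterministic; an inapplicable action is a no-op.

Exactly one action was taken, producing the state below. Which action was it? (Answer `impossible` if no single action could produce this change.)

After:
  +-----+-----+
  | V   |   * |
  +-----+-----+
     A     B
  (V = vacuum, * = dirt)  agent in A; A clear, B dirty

try  Left: (A; A:clear, B:dirty)  ← match
try Right: (B; A:clear, B:dirty)
try  Suck: (B; A:clear, B:clear)

Left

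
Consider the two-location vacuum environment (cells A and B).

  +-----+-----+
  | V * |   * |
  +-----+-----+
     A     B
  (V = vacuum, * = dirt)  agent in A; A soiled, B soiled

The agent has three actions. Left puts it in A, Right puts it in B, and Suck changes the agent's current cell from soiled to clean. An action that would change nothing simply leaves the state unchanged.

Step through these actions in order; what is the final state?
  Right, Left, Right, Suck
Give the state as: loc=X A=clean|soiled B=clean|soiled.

loc=B A=soiled B=clean

1. Right → loc=B A=soiled B=soiled
2. Left → loc=A A=soiled B=soiled
3. Right → loc=B A=soiled B=soiled
4. Suck → loc=B A=soiled B=clean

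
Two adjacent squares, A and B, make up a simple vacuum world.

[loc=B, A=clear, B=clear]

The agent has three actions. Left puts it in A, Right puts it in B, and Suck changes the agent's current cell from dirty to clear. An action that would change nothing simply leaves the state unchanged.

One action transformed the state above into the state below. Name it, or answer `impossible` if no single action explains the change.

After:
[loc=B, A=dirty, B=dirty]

impossible

try  Left: loc=A A=clear B=clear
try Right: loc=B A=clear B=clear
try  Suck: loc=B A=clear B=clear
no single action produces the after-state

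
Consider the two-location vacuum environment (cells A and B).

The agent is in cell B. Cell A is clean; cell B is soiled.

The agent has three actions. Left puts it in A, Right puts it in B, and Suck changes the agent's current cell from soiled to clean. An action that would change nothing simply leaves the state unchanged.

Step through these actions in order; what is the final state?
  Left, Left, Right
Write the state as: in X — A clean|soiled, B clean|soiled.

1) do Left; now in A — A clean, B soiled
2) do Left; now in A — A clean, B soiled
3) do Right; now in B — A clean, B soiled

in B — A clean, B soiled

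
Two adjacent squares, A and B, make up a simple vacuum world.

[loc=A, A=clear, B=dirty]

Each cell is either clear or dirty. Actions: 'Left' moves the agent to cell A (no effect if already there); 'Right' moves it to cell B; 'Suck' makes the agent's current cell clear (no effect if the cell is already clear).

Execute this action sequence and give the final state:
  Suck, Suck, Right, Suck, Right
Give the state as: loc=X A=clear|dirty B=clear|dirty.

[1] after Suck: loc=A A=clear B=dirty
[2] after Suck: loc=A A=clear B=dirty
[3] after Right: loc=B A=clear B=dirty
[4] after Suck: loc=B A=clear B=clear
[5] after Right: loc=B A=clear B=clear

loc=B A=clear B=clear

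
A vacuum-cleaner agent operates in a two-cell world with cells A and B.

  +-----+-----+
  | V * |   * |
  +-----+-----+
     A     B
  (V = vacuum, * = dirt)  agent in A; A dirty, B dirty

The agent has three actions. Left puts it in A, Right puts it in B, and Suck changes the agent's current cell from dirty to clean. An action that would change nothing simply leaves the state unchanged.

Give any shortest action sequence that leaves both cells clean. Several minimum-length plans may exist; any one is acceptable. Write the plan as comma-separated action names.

step 1/3 (Suck): <A|clean|dirty>
step 2/3 (Right): <B|clean|dirty>
step 3/3 (Suck): <B|clean|clean>
min 3: Suck A + move + Suck B

Suck, Right, Suck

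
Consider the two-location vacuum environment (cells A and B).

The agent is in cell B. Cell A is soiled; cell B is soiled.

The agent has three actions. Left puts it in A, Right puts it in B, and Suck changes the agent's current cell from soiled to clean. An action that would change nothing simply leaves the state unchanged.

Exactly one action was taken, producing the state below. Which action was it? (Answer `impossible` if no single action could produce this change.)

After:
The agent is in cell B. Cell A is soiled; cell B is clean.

try  Left: loc=A A=soiled B=soiled
try Right: loc=B A=soiled B=soiled
try  Suck: loc=B A=soiled B=clean  ← match

Suck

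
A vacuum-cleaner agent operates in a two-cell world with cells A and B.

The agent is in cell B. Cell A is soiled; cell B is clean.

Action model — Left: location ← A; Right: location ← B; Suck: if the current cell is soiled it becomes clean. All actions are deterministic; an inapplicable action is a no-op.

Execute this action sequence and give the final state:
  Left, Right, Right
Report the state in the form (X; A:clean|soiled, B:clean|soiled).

step 1/3 (Left): (A; A:soiled, B:clean)
step 2/3 (Right): (B; A:soiled, B:clean)
step 3/3 (Right): (B; A:soiled, B:clean)

(B; A:soiled, B:clean)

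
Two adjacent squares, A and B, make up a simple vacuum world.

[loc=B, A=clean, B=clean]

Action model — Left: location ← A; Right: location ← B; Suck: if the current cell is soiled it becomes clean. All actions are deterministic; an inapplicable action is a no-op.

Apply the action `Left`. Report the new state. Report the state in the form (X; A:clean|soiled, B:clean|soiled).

start: (B; A:clean, B:clean)
t=1 Left ⇒ (A; A:clean, B:clean)

(A; A:clean, B:clean)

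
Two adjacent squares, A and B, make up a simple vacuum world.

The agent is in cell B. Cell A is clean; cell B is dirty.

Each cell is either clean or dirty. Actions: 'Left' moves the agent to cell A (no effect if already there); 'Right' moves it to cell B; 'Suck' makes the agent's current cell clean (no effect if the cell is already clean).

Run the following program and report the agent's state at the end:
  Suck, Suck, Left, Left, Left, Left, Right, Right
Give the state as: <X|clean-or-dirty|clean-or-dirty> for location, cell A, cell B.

<B|clean|clean>

step 1/8 (Suck): <B|clean|clean>
step 2/8 (Suck): <B|clean|clean>
step 3/8 (Left): <A|clean|clean>
step 4/8 (Left): <A|clean|clean>
step 5/8 (Left): <A|clean|clean>
step 6/8 (Left): <A|clean|clean>
step 7/8 (Right): <B|clean|clean>
step 8/8 (Right): <B|clean|clean>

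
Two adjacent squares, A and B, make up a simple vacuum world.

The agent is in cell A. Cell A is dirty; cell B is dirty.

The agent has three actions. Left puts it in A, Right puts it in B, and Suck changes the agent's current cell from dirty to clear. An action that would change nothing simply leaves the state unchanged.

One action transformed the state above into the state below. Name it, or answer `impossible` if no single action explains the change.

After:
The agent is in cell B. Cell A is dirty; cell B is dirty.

try  Left: (A; A:dirty, B:dirty)
try Right: (B; A:dirty, B:dirty)  ← match
try  Suck: (A; A:clear, B:dirty)

Right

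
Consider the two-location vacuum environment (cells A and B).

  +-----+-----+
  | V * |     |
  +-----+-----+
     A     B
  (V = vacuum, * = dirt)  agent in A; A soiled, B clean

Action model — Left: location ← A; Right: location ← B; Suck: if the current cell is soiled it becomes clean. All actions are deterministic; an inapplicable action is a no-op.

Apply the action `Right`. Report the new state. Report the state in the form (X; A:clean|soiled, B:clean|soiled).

start: (A; A:soiled, B:clean)
1. Right → (B; A:soiled, B:clean)

(B; A:soiled, B:clean)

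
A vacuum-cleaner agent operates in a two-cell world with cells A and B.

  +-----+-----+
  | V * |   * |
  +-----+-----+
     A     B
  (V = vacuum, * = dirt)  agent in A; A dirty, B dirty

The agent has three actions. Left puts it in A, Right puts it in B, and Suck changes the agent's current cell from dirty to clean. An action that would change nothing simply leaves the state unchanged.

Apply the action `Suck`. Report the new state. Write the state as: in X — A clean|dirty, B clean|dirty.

in A — A clean, B dirty

start: in A — A dirty, B dirty
1) do Suck; now in A — A clean, B dirty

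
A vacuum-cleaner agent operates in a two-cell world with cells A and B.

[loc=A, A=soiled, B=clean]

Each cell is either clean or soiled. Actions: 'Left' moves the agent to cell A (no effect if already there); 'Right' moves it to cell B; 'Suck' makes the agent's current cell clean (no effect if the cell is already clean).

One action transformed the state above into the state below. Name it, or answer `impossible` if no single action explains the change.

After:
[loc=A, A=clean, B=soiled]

try  Left: in A — A soiled, B clean
try Right: in B — A soiled, B clean
try  Suck: in A — A clean, B clean
no single action produces the after-state

impossible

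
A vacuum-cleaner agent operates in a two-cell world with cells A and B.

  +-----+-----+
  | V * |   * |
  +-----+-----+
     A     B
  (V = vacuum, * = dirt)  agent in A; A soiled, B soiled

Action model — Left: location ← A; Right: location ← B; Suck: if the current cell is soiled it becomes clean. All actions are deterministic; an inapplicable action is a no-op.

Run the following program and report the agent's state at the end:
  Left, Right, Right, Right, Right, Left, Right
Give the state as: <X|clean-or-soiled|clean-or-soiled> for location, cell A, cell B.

1. Left → <A|soiled|soiled>
2. Right → <B|soiled|soiled>
3. Right → <B|soiled|soiled>
4. Right → <B|soiled|soiled>
5. Right → <B|soiled|soiled>
6. Left → <A|soiled|soiled>
7. Right → <B|soiled|soiled>

<B|soiled|soiled>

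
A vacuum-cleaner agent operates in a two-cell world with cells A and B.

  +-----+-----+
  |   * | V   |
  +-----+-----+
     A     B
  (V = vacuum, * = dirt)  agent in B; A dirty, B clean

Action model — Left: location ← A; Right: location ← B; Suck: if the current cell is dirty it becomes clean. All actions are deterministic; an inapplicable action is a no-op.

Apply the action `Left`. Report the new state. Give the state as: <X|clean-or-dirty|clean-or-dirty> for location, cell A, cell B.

start: <B|dirty|clean>
t=1 Left ⇒ <A|dirty|clean>

<A|dirty|clean>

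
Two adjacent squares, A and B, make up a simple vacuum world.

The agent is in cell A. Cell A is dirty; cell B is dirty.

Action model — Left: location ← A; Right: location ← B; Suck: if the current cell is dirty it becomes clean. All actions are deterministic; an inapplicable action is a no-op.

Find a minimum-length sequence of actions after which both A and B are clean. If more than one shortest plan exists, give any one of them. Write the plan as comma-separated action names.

Suck, Right, Suck

[1] after Suck: in A — A clean, B dirty
[2] after Right: in B — A clean, B dirty
[3] after Suck: in B — A clean, B clean
min 3: Suck A + move + Suck B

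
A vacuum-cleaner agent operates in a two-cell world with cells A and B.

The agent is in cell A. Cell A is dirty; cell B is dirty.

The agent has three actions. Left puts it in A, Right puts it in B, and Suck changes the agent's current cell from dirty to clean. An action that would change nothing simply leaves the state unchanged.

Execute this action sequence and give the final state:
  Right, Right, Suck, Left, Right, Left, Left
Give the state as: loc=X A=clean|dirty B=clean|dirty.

[1] after Right: loc=B A=dirty B=dirty
[2] after Right: loc=B A=dirty B=dirty
[3] after Suck: loc=B A=dirty B=clean
[4] after Left: loc=A A=dirty B=clean
[5] after Right: loc=B A=dirty B=clean
[6] after Left: loc=A A=dirty B=clean
[7] after Left: loc=A A=dirty B=clean

loc=A A=dirty B=clean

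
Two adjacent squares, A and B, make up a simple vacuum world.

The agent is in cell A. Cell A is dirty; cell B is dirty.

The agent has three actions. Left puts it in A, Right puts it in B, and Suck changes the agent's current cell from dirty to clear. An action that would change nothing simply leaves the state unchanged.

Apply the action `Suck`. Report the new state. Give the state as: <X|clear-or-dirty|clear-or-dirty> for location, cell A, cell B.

<A|clear|dirty>

start: <A|dirty|dirty>
t=1 Suck ⇒ <A|clear|dirty>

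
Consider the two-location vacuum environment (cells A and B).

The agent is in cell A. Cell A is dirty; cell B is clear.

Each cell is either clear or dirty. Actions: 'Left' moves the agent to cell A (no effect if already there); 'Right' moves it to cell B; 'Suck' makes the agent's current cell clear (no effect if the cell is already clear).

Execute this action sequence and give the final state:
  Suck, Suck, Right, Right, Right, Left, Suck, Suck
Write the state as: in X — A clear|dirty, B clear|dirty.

1. Suck → in A — A clear, B clear
2. Suck → in A — A clear, B clear
3. Right → in B — A clear, B clear
4. Right → in B — A clear, B clear
5. Right → in B — A clear, B clear
6. Left → in A — A clear, B clear
7. Suck → in A — A clear, B clear
8. Suck → in A — A clear, B clear

in A — A clear, B clear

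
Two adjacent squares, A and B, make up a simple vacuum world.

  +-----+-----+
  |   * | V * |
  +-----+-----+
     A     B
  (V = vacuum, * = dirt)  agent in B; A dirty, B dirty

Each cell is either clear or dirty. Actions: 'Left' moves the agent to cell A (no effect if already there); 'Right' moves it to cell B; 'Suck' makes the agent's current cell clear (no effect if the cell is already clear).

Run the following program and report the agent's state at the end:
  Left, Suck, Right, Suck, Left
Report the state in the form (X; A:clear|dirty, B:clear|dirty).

1) do Left; now (A; A:dirty, B:dirty)
2) do Suck; now (A; A:clear, B:dirty)
3) do Right; now (B; A:clear, B:dirty)
4) do Suck; now (B; A:clear, B:clear)
5) do Left; now (A; A:clear, B:clear)

(A; A:clear, B:clear)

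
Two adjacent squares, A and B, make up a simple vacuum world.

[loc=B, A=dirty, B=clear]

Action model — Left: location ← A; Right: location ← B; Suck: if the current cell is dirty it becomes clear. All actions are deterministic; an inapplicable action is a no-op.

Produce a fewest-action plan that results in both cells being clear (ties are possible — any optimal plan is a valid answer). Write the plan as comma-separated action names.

step 1/2 (Left): in A — A dirty, B clear
step 2/2 (Suck): in A — A clear, B clear
min 2: go A then Suck

Left, Suck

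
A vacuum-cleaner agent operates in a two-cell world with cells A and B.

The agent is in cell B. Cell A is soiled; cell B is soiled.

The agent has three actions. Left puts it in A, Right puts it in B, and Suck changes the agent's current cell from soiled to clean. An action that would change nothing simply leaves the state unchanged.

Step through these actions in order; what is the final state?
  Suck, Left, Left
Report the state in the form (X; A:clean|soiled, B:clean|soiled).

[1] after Suck: (B; A:soiled, B:clean)
[2] after Left: (A; A:soiled, B:clean)
[3] after Left: (A; A:soiled, B:clean)

(A; A:soiled, B:clean)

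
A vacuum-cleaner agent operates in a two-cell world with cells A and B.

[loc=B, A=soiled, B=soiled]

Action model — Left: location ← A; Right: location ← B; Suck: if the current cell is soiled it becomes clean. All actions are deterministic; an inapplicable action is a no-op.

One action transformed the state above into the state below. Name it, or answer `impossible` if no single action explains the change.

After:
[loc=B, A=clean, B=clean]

try  Left: <A|soiled|soiled>
try Right: <B|soiled|soiled>
try  Suck: <B|soiled|clean>
no single action produces the after-state

impossible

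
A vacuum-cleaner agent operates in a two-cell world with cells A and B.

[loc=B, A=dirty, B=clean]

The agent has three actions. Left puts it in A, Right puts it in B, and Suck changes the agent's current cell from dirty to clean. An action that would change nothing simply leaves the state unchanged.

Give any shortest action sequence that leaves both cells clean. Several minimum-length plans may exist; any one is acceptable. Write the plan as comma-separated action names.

Left (#1): loc=A A=dirty B=clean
Suck (#2): loc=A A=clean B=clean
min 2: go A then Suck

Left, Suck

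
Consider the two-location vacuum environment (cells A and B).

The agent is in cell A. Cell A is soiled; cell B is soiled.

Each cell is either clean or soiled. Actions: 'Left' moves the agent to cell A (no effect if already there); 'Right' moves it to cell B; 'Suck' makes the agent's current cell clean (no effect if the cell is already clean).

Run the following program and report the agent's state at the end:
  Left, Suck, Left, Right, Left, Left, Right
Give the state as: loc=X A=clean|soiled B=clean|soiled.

loc=B A=clean B=soiled

step 1/7 (Left): loc=A A=soiled B=soiled
step 2/7 (Suck): loc=A A=clean B=soiled
step 3/7 (Left): loc=A A=clean B=soiled
step 4/7 (Right): loc=B A=clean B=soiled
step 5/7 (Left): loc=A A=clean B=soiled
step 6/7 (Left): loc=A A=clean B=soiled
step 7/7 (Right): loc=B A=clean B=soiled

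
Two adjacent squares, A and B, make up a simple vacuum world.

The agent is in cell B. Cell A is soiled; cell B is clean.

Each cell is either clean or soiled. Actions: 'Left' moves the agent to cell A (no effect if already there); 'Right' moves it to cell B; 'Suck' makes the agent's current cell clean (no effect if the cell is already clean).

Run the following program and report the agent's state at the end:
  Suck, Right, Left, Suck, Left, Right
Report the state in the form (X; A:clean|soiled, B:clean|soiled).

(B; A:clean, B:clean)

step 1/6 (Suck): (B; A:soiled, B:clean)
step 2/6 (Right): (B; A:soiled, B:clean)
step 3/6 (Left): (A; A:soiled, B:clean)
step 4/6 (Suck): (A; A:clean, B:clean)
step 5/6 (Left): (A; A:clean, B:clean)
step 6/6 (Right): (B; A:clean, B:clean)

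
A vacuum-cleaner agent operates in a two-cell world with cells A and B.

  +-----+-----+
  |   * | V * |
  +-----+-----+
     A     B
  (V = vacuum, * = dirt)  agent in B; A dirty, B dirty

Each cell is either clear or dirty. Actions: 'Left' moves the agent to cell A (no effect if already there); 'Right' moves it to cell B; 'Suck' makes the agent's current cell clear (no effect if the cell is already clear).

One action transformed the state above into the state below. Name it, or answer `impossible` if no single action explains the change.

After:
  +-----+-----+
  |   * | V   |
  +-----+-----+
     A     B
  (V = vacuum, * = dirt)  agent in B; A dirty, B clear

Suck

try  Left: <A|dirty|dirty>
try Right: <B|dirty|dirty>
try  Suck: <B|dirty|clear>  ← match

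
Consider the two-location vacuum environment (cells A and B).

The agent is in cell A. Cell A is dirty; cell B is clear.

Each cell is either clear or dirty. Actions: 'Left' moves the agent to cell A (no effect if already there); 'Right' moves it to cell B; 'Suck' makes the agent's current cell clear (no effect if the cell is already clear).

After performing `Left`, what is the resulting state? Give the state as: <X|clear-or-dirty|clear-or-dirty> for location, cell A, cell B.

<A|dirty|clear>

start: <A|dirty|clear>
[1] after Left: <A|dirty|clear>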